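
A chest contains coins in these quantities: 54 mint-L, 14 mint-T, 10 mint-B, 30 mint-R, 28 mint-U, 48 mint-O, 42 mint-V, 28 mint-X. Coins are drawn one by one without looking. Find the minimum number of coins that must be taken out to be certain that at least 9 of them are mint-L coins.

209

In the worst case for collecting mint-L coins, every non-mint-L coin comes out first.
There are 14 + 10 + 30 + 28 + 48 + 42 + 28 = 200 non-mint-L coins altogether.
After those, each further coin must be mint-L, so 200 + 9 = 209 draws guarantee 9 mint-L coins.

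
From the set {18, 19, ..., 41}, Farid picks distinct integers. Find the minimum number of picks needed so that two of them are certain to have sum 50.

18

Two chosen integers sum to 50 exactly when both halves of some pair {x, 50−x} with 18 ≤ x ≤ 50−x ≤ 32 are chosen — 7 such pairs.
The remaining 10 elements (those with no distinct partner in range) can never complete a 50-sum, so the worst case takes all of them and one from each pair: 10 + 7 = 17.
By the pigeonhole principle, the 18th integer has to be the second member of some pair, so 17 + 1 = 18.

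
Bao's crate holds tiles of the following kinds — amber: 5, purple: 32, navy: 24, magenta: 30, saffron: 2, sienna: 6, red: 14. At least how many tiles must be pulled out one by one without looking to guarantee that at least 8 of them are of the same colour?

42

By pigeonhole, put each drawn tile into a box by colour. The largest draw with every box below 8 takes min(count, 7) from each colour; colours with fewer than 7 contribute all they have.
Σ min(cᵢ, 7) = 5 + 7 + 7 + 7 + 2 + 6 + 7 = 41.
Draw number 41 + 1 = 42 must push one box to 8.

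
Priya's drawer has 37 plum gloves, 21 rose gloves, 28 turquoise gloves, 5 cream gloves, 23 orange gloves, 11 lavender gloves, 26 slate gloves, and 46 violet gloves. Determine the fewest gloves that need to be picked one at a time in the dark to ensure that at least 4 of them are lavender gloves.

In the worst case for collecting lavender gloves, every non-lavender glove comes out first.
There are 37 + 21 + 28 + 5 + 23 + 26 + 46 = 186 non-lavender gloves altogether.
After those, each further glove must be lavender, so 186 + 4 = 190 draws guarantee 4 lavender gloves.

190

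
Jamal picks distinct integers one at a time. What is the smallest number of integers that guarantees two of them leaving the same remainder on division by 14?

By the pigeonhole principle, the 14 residue classes mod 14 are the pigeonholes.
With 14 integers one could put 1 in each residue class and have no class reach 2.
The 15th integer pushes some class to 2, so 14·1 + 1 = 15.

15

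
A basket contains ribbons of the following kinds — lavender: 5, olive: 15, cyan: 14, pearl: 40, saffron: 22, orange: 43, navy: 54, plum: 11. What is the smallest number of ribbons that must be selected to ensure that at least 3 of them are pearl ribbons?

In the worst case for collecting pearl ribbons, every non-pearl ribbon comes out first.
There are 5 + 15 + 14 + 22 + 43 + 54 + 11 = 164 non-pearl ribbons altogether.
After those, each further ribbon must be pearl, so 164 + 3 = 167 draws guarantee 3 pearl ribbons.

167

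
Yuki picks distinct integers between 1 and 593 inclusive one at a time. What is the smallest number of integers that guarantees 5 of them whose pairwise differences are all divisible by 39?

Integers whose pairwise differences are multiples of 39 are exactly those sharing a remainder mod 39. By pigeonhole, the 39 residue classes mod 39 are the pigeonholes.
With 156 integers one could put 4 in each residue class and have no class reach 5.
The 157th integer pushes some class to 5, so 39·4 + 1 = 157.

157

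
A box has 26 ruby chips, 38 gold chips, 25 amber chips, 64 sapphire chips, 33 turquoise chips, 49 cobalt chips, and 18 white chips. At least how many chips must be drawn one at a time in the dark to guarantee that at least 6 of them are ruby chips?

In the worst case for collecting ruby chips, every non-ruby chip comes out first.
There are 38 + 25 + 64 + 33 + 49 + 18 = 227 non-ruby chips altogether.
After those, each further chip must be ruby, so 227 + 6 = 233 draws guarantee 6 ruby chips.

233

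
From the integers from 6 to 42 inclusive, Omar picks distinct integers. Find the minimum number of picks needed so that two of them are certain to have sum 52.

Group the elements by complementary pair {x, 52−x}: {10,42}, {11,41}, {12,40}, …, giving 16 two-element pairs, the single value 26 (it cannot pair with itself since the integers are distinct), and 4 integers whose partner 52−x falls outside [6,42].
Treating each of those 21 groups as a pigeonhole, one can pick one integer per group — 21 integers — with no two summing to 52.
The 22nd integer lands in an occupied pair, forcing a sum of 52.

22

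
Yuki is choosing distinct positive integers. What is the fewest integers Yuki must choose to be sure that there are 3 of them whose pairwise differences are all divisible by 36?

73

Integers whose pairwise differences are multiples of 36 are exactly those sharing a remainder mod 36. By the pigeonhole principle, the 36 residue classes mod 36 are the pigeonholes.
With 72 integers one could put 2 in each residue class and have no class reach 3.
The 73rd integer pushes some class to 3, so 36·2 + 1 = 73.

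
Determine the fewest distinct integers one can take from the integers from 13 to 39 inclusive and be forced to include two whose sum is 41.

Group the elements by complementary pair {x, 41−x}: {13,28}, {14,27}, {15,26}, …, giving 8 two-element pairs and 11 integers whose partner 41−x falls outside [13,39].
By pigeonhole, treating each of those 19 groups as a pigeonhole, one can pick one integer per group — 19 integers — with no two summing to 41.
The 20th integer lands in an occupied pair, forcing a sum of 41.

20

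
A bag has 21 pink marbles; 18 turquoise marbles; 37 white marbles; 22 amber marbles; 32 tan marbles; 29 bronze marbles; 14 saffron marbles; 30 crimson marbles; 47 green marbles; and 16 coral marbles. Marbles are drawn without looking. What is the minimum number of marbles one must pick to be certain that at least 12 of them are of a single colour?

111

By pigeonhole, put each drawn marble into a box by colour. The largest draw with every box below 12 takes min(count, 11) from each colour.
Σ min(cᵢ, 11) = 11 + 11 + 11 + 11 + 11 + 11 + 11 + 11 + 11 + 11 = 110.
Draw number 110 + 1 = 111 must push one box to 12.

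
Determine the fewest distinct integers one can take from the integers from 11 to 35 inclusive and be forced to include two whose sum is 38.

A set avoiding the sum 38 can contain at most one of each pair {x, 38−x}, plus the 9 elements whose complement lies outside the range or equal to its own complement.
The integers 19, …, 35 (17 of them) are such a set: any two sum to at least 19+20 = 39 > 38.
By pigeonhole, any 18th integer completes one of the 8 pairs, so 18 choices force a sum of 38.

18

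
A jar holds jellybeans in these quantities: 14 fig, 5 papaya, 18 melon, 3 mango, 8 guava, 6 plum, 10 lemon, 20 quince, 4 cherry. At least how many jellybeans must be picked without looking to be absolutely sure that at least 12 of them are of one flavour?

70

By the pigeonhole principle, put each drawn jellybean into a box by flavour. The largest draw with every box below 12 takes min(count, 11) from each flavour; flavours with fewer than 11 contribute all they have.
Σ min(cᵢ, 11) = 11 + 5 + 11 + 3 + 8 + 6 + 10 + 11 + 4 = 69.
Draw number 69 + 1 = 70 must push one box to 12.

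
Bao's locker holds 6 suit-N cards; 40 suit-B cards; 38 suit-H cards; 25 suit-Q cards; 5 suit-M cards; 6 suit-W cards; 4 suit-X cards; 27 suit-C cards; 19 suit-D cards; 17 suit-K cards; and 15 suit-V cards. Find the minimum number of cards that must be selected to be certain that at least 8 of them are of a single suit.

71

The 11 suits are the holes; the cards drawn are the pigeons.
To avoid 8 of any one suit, the worst case takes at most 7 of each suit, or every card of a suit that has fewer than 7.
That gives 6 + 7 + 7 + 7 + 5 + 6 + 4 + 7 + 7 + 7 + 7 = 70 cards with no suit reaching 8.
The next card forces some suit to 8, so 70 + 1 = 71.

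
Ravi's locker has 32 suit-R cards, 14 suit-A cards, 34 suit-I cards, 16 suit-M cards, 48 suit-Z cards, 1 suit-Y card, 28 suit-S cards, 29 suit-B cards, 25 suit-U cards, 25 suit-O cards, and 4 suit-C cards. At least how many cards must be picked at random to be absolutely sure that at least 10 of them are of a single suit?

87

An adversary could hand out at most 9 cards per suit (suit-Y, suit-C run out sooner): 9 + 9 + 9 + 9 + 9 + 1 + 9 + 9 + 9 + 9 + 4 = 86 cards and still no suit has 10.
By pigeonhole, one more card lands in a suit already at 9, so 87 draws are enough and 86 are not.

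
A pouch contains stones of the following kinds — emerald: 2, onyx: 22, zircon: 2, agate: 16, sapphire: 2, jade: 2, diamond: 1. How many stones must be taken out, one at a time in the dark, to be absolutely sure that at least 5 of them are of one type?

Put each drawn stone into a box by type. The largest draw with every box below 5 takes min(count, 4) from each type; types with fewer than 4 contribute all they have.
Σ min(cᵢ, 4) = 2 + 4 + 2 + 4 + 2 + 2 + 1 = 17.
Draw number 17 + 1 = 18 must push one box to 5.

18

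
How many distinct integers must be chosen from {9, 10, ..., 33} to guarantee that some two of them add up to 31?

19

A set avoiding the sum 31 can contain at most one of each pair {x, 31−x}, plus the 11 elements whose complement lies outside the range.
The integers 16, …, 33 (18 of them) are such a set: any two sum to at least 16+17 = 33 > 31.
By pigeonhole, any 19th integer completes one of the 7 pairs, so 19 choices force a sum of 31.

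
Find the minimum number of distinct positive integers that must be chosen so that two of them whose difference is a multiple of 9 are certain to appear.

10

Integers whose pairwise differences are multiples of 9 are exactly those sharing a remainder mod 9. By the pigeonhole principle, the 9 residue classes mod 9 are the pigeonholes.
With 9 integers one could put 1 in each residue class and have no class reach 2.
The 10th integer pushes some class to 2, so 9·1 + 1 = 10.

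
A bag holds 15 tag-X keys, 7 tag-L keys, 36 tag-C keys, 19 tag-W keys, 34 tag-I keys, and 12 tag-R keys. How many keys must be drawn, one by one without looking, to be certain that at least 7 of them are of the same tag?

The 6 tags are the holes; the keys drawn are the pigeons.
To avoid 7 of any one tag, the worst case takes at most 6 of each tag.
That gives 6 + 6 + 6 + 6 + 6 + 6 = 36 keys with no tag reaching 7.
The next key forces some tag to 7, so 36 + 1 = 37.

37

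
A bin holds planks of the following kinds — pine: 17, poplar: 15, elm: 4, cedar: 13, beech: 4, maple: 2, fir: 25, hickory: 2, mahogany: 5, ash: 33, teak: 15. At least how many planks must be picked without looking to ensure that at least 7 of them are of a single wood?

An adversary could hand out at most 6 planks per wood (5 woods run out sooner): 6 + 6 + 4 + 6 + 4 + 2 + 6 + 2 + 5 + 6 + 6 = 53 planks and still no wood has 7.
By the pigeonhole principle, one more plank lands in a wood already at 6, so 54 draws are enough and 53 are not.

54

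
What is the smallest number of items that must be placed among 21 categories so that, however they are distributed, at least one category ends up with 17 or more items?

With 336 items one could put exactly 16 in each of the 21 categories, and no category would reach 17.
By pigeonhole, one more item must land in a category that already has 16, giving it 17.
So 21 × 16 + 1 = 337 items are required.

337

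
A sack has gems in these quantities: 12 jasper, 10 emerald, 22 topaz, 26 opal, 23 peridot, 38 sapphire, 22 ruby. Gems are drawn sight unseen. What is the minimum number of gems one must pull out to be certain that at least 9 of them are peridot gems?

139

In the worst case for collecting peridot gems, every non-peridot gem comes out first.
There are 12 + 10 + 22 + 26 + 38 + 22 = 130 non-peridot gems altogether.
After those, each further gem must be peridot, so 130 + 9 = 139 draws guarantee 9 peridot gems.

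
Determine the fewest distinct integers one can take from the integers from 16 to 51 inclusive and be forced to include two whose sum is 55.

25

Group the elements by complementary pair {x, 55−x}: {16,39}, {17,38}, {18,37}, …, giving 12 two-element pairs and 12 integers whose partner 55−x falls outside [16,51].
Treating each of those 24 groups as a pigeonhole, one can pick one integer per group — 24 integers — with no two summing to 55.
The 25th integer lands in an occupied pair, forcing a sum of 55.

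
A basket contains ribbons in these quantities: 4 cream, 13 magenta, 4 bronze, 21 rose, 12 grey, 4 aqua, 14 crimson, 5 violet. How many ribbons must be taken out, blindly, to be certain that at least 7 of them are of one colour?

An adversary could hand out at most 6 ribbons per colour (4 colours run out sooner): 4 + 6 + 4 + 6 + 6 + 4 + 6 + 5 = 41 ribbons and still no colour has 7.
Pigeonhole: one more ribbon lands in a colour already at 6, so 42 draws are enough and 41 are not.

42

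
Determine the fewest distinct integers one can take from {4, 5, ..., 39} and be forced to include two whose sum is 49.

Group the elements by complementary pair {x, 49−x}: {10,39}, {11,38}, {12,37}, …, giving 15 two-element pairs and 6 integers whose partner 49−x falls outside [4,39].
Treating each of those 21 groups as a pigeonhole, one can pick one integer per group — 21 integers — with no two summing to 49.
The 22nd integer lands in an occupied pair, forcing a sum of 49.

22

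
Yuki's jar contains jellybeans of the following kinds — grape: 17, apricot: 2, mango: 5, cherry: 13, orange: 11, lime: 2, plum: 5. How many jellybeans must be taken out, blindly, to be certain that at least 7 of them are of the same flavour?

Put each drawn jellybean into a box by flavour. The largest draw with every box below 7 takes min(count, 6) from each flavour; flavours with fewer than 6 contribute all they have.
Σ min(cᵢ, 6) = 6 + 2 + 5 + 6 + 6 + 2 + 5 = 32.
Draw number 32 + 1 = 33 must push one box to 7.

33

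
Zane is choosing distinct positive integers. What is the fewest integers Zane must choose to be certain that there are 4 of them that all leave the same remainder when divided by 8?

The 8 residue classes mod 8 are the pigeonholes.
With 24 integers one could put 3 in each residue class and have no class reach 4.
The 25th integer pushes some class to 4, so 8·3 + 1 = 25.

25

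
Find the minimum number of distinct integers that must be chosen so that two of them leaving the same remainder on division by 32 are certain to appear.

33

The 32 residue classes mod 32 are the pigeonholes.
With 32 integers one could put 1 in each residue class and have no class reach 2.
The 33rd integer pushes some class to 2, so 32·1 + 1 = 33.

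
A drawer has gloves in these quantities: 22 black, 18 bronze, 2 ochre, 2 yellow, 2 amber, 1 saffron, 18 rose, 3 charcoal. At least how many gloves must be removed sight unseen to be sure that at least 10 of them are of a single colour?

An adversary could hand out at most 9 gloves per colour (5 colours run out sooner): 9 + 9 + 2 + 2 + 2 + 1 + 9 + 3 = 37 gloves and still no colour has 10.
By the pigeonhole principle, one more glove lands in a colour already at 9, so 38 draws are enough and 37 are not.

38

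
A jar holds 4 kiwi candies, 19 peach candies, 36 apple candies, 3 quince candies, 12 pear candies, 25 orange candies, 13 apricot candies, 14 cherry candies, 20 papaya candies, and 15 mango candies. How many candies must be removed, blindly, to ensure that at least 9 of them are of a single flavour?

72

The 10 flavours are the holes; the candies drawn are the pigeons.
To avoid 9 of any one flavour, the worst case takes at most 8 of each flavour, or every candy of a flavour that has fewer than 8.
That gives 4 + 8 + 8 + 3 + 8 + 8 + 8 + 8 + 8 + 8 = 71 candies with no flavour reaching 9.
The next candy forces some flavour to 9, so 71 + 1 = 72.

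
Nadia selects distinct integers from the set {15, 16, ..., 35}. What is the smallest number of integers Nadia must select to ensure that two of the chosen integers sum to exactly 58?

Two chosen integers sum to 58 exactly when both halves of some pair {x, 58−x} with 23 ≤ x ≤ 58−x ≤ 35 are chosen — 6 such pairs.
The remaining 9 elements (those with no distinct partner in range) can never complete a 58-sum, so the worst case takes all of them and one from each pair: 9 + 6 = 15.
Pigeonhole: the 16th integer has to be the second member of some pair, so 15 + 1 = 16.

16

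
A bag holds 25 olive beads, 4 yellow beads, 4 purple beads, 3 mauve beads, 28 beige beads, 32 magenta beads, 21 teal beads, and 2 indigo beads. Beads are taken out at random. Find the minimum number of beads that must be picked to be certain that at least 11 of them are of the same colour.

54

An adversary could hand out at most 10 beads per colour (4 colours run out sooner): 10 + 4 + 4 + 3 + 10 + 10 + 10 + 2 = 53 beads and still no colour has 11.
One more bead lands in a colour already at 10, so 54 draws are enough and 53 are not.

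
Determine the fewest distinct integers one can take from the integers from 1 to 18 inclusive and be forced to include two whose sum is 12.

14

Group the elements by complementary pair {x, 12−x}: {1,11}, {2,10}, {3,9}, …, giving 5 two-element pairs, the single value 6 (it cannot pair with itself since the integers are distinct), and 7 integers whose partner 12−x falls outside [1,18].
Treating each of those 13 groups as a pigeonhole, one can pick one integer per group — 13 integers — with no two summing to 12.
The 14th integer lands in an occupied pair, forcing a sum of 12.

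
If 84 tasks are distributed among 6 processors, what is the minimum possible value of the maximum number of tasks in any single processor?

14

Pigeonhole: the 6 processors are the holes and the 84 tasks are the pigeons.
If every processor held at most 13 tasks, the total would be at most 6 × 13 = 78, which is less than 84.
So some processor holds at least ⌈84/6⌉ = 14 tasks.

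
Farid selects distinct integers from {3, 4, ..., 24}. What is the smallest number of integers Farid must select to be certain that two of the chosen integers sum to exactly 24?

A set avoiding the sum 24 can contain at most one of each pair {x, 24−x}, plus the 4 elements whose complement lies outside the range or equal to its own complement.
The integers 12, …, 24 (13 of them) are such a set: any two sum to at least 12+13 = 25 > 24.
By the pigeonhole principle, any 14th integer completes one of the 9 pairs, so 14 choices force a sum of 24.

14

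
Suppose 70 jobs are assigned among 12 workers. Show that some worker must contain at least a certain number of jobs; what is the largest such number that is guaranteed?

By pigeonhole, the 12 workers are the holes and the 70 jobs are the pigeons.
If every worker held at most 5 jobs, the total would be at most 12 × 5 = 60, which is less than 70.
So some worker holds at least ⌈70/12⌉ = 6 jobs.

6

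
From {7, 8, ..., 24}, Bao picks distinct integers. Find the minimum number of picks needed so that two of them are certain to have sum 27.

A set avoiding the sum 27 can contain at most one of each pair {x, 27−x}, plus the 4 elements whose complement lies outside the range.
The integers 14, …, 24 (11 of them) are such a set: any two sum to at least 14+15 = 29 > 27.
Pigeonhole: any 12th integer completes one of the 7 pairs, so 12 choices force a sum of 27.

12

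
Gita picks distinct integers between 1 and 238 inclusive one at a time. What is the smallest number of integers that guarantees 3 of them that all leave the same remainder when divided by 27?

The 27 residue classes mod 27 are the pigeonholes.
With 54 integers one could put 2 in each residue class and have no class reach 3.
The 55th integer pushes some class to 3, so 27·2 + 1 = 55.

55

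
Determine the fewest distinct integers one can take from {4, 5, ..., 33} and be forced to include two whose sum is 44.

A set avoiding the sum 44 can contain at most one of each pair {x, 44−x}, plus the 8 elements whose complement lies outside the range or equal to its own complement.
The integers 4, …, 22 (19 of them) are such a set: any two sum to at least 4+5 = 9 and at most 21+22 = 43 < 44.
Any 20th integer completes one of the 11 pairs, so 20 choices force a sum of 44.

20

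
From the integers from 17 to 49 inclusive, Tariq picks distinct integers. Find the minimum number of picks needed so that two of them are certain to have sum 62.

A set avoiding the sum 62 can contain at most one of each pair {x, 62−x}, plus the 5 elements whose complement lies outside the range or equal to its own complement.
The integers 31, …, 49 (19 of them) are such a set: any two sum to at least 31+32 = 63 > 62.
By pigeonhole, any 20th integer completes one of the 14 pairs, so 20 choices force a sum of 62.

20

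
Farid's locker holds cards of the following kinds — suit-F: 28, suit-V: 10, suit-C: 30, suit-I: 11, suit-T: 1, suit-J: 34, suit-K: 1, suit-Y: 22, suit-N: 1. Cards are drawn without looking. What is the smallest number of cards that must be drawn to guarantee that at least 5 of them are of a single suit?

By the pigeonhole principle, the 9 suits are the holes; the cards drawn are the pigeons.
To avoid 5 of any one suit, the worst case takes at most 4 of each suit, or every card of a suit that has fewer than 4.
That gives 4 + 4 + 4 + 4 + 1 + 4 + 1 + 4 + 1 = 27 cards with no suit reaching 5.
The next card forces some suit to 5, so 27 + 1 = 28.

28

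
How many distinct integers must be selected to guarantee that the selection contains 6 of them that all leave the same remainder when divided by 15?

The 15 residue classes mod 15 are the pigeonholes.
With 75 integers one could put 5 in each residue class and have no class reach 6.
The 76th integer pushes some class to 6, so 15·5 + 1 = 76.

76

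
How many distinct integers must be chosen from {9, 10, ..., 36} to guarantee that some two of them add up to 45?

A set avoiding the sum 45 can contain at most one of each pair {x, 45−x}.
The integers 23, …, 36 (14 of them) are such a set: any two sum to at least 23+24 = 47 > 45.
By pigeonhole, any 15th integer completes one of the 14 pairs, so 15 choices force a sum of 45.

15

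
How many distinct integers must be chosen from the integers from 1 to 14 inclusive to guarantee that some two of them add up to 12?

A set avoiding the sum 12 can contain at most one of each pair {x, 12−x}, plus the 4 elements whose complement lies outside the range or equal to its own complement.
The integers 6, …, 14 (9 of them) are such a set: any two sum to at least 6+7 = 13 > 12.
Any 10th integer completes one of the 5 pairs, so 10 choices force a sum of 12.

10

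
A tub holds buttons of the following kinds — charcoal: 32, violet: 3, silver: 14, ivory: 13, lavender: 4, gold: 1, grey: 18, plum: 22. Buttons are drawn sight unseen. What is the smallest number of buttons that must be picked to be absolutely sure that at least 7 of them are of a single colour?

39

Put each drawn button into a box by colour. The largest draw with every box below 7 takes min(count, 6) from each colour; colours with fewer than 6 contribute all they have.
Σ min(cᵢ, 6) = 6 + 3 + 6 + 6 + 4 + 1 + 6 + 6 = 38.
Draw number 38 + 1 = 39 must push one box to 7.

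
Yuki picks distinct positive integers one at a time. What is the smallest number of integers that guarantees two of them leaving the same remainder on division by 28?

The 28 residue classes mod 28 are the pigeonholes.
With 28 integers one could put 1 in each residue class and have no class reach 2.
The 29th integer pushes some class to 2, so 28·1 + 1 = 29.

29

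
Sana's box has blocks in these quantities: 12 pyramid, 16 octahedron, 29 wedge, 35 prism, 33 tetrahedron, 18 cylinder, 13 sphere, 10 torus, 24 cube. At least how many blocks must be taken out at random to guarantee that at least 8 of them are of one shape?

64

Pigeonhole: the 9 shapes are the holes; the blocks drawn are the pigeons.
To avoid 8 of any one shape, the worst case takes at most 7 of each shape.
That gives 7 + 7 + 7 + 7 + 7 + 7 + 7 + 7 + 7 = 63 blocks with no shape reaching 8.
The next block forces some shape to 8, so 63 + 1 = 64.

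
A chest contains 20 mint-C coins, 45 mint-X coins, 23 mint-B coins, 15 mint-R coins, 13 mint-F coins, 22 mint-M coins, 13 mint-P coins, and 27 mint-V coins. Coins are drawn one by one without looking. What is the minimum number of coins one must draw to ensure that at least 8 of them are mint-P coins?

173

In the worst case for collecting mint-P coins, every non-mint-P coin comes out first.
There are 20 + 45 + 23 + 15 + 13 + 22 + 27 = 165 non-mint-P coins altogether.
After those, each further coin must be mint-P, so 165 + 8 = 173 draws guarantee 8 mint-P coins.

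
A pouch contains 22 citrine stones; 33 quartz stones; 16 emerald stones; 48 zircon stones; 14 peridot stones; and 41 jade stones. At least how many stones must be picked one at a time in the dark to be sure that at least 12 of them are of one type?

The 6 types are the holes; the stones drawn are the pigeons.
To avoid 12 of any one type, the worst case takes at most 11 of each type.
That gives 11 + 11 + 11 + 11 + 11 + 11 = 66 stones with no type reaching 12.
The next stone forces some type to 12, so 66 + 1 = 67.

67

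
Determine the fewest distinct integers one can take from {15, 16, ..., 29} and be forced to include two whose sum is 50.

12

Two chosen integers sum to 50 exactly when both halves of some pair {x, 50−x} with 21 ≤ x ≤ 50−x ≤ 29 are chosen — 4 such pairs.
The remaining 7 elements (those with no distinct partner in range) can never complete a 50-sum, so the worst case takes all of them and one from each pair: 7 + 4 = 11.
By pigeonhole, the 12th integer has to be the second member of some pair, so 11 + 1 = 12.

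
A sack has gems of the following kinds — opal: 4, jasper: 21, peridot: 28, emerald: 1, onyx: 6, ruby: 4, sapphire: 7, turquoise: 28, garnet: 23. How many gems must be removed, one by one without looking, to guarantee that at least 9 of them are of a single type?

Pigeonhole: put each drawn gem into a box by type. The largest draw with every box below 9 takes min(count, 8) from each type; types with fewer than 8 contribute all they have.
Σ min(cᵢ, 8) = 4 + 8 + 8 + 1 + 6 + 4 + 7 + 8 + 8 = 54.
Draw number 54 + 1 = 55 must push one box to 9.

55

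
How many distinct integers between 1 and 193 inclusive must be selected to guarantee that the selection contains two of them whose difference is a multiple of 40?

41

Integers whose pairwise differences are multiples of 40 are exactly those sharing a remainder mod 40. Pigeonhole: the 40 residue classes mod 40 are the pigeonholes.
With 40 integers one could put 1 in each residue class and have no class reach 2.
The 41st integer pushes some class to 2, so 40·1 + 1 = 41.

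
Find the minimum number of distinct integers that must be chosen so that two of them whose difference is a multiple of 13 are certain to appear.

14

Integers whose pairwise differences are multiples of 13 are exactly those sharing a remainder mod 13. By the pigeonhole principle, the 13 residue classes mod 13 are the pigeonholes.
With 13 integers one could put 1 in each residue class and have no class reach 2.
The 14th integer pushes some class to 2, so 13·1 + 1 = 14.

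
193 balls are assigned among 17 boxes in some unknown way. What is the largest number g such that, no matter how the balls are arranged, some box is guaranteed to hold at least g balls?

The 17 boxes are the holes and the 193 balls are the pigeons.
If every box held at most 11 balls, the total would be at most 17 × 11 = 187, which is less than 193.
So some box holds at least ⌈193/17⌉ = 12 balls.

12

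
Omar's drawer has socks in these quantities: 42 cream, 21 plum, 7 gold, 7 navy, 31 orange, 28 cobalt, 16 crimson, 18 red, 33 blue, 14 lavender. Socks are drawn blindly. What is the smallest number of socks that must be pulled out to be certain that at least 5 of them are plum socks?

In the worst case for collecting plum socks, every non-plum sock comes out first.
There are 42 + 7 + 7 + 31 + 28 + 16 + 18 + 33 + 14 = 196 non-plum socks altogether.
After those, each further sock must be plum, so 196 + 5 = 201 draws guarantee 5 plum socks.

201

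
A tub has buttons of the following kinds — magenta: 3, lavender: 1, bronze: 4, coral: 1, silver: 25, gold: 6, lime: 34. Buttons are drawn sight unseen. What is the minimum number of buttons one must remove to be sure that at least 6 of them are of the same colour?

An adversary could hand out at most 5 buttons per colour (4 colours run out sooner): 3 + 1 + 4 + 1 + 5 + 5 + 5 = 24 buttons and still no colour has 6.
Pigeonhole: one more button lands in a colour already at 5, so 25 draws are enough and 24 are not.

25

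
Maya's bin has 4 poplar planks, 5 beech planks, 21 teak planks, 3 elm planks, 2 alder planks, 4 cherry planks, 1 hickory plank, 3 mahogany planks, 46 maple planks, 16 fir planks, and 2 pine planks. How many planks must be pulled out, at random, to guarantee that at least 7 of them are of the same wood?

43

The 11 woods are the holes; the planks drawn are the pigeons.
To avoid 7 of any one wood, the worst case takes at most 6 of each wood, or every plank of a wood that has fewer than 6.
That gives 4 + 5 + 6 + 3 + 2 + 4 + 1 + 3 + 6 + 6 + 2 = 42 planks with no wood reaching 7.
The next plank forces some wood to 7, so 42 + 1 = 43.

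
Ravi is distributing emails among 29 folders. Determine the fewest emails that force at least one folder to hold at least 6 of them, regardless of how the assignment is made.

146

With 145 emails one could put exactly 5 in each of the 29 folders, and no folder would reach 6.
By pigeonhole, one more email must land in a folder that already has 5, giving it 6.
So 29 × 5 + 1 = 146 emails are required.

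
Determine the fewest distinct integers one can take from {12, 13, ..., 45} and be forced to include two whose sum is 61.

20

A set avoiding the sum 61 can contain at most one of each pair {x, 61−x}, plus the 4 elements whose complement lies outside the range.
The integers 12, …, 30 (19 of them) are such a set: any two sum to at least 12+13 = 25 and at most 29+30 = 59 < 61.
Pigeonhole: any 20th integer completes one of the 15 pairs, so 20 choices force a sum of 61.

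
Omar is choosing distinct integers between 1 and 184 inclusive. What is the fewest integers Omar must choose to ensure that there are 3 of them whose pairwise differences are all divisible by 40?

Integers whose pairwise differences are multiples of 40 are exactly those sharing a remainder mod 40. The 40 residue classes mod 40 are the pigeonholes.
With 80 integers one could put 2 in each residue class and have no class reach 3.
The 81st integer pushes some class to 3, so 40·2 + 1 = 81.

81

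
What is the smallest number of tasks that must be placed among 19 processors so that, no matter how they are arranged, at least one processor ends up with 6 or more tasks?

With 95 tasks one could put exactly 5 in each of the 19 processors, and no processor would reach 6.
By pigeonhole, one more task must land in a processor that already has 5, giving it 6.
So 19 × 5 + 1 = 96 tasks are required.

96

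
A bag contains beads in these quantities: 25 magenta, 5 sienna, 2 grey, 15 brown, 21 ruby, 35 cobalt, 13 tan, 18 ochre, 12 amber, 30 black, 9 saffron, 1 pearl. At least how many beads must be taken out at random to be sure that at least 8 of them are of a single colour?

Pigeonhole: the 12 colours are the holes; the beads drawn are the pigeons.
To avoid 8 of any one colour, the worst case takes at most 7 of each colour, or every bead of a colour that has fewer than 7.
That gives 7 + 5 + 2 + 7 + 7 + 7 + 7 + 7 + 7 + 7 + 7 + 1 = 71 beads with no colour reaching 8.
The next bead forces some colour to 8, so 71 + 1 = 72.

72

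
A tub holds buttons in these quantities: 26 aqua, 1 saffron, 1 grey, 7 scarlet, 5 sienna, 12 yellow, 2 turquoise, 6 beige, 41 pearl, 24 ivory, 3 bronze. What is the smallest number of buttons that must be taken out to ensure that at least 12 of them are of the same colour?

Put each drawn button into a box by colour. The largest draw with every box below 12 takes min(count, 11) from each colour; colours with fewer than 11 contribute all they have.
Σ min(cᵢ, 11) = 11 + 1 + 1 + 7 + 5 + 11 + 2 + 6 + 11 + 11 + 3 = 69.
Draw number 69 + 1 = 70 must push one box to 12.

70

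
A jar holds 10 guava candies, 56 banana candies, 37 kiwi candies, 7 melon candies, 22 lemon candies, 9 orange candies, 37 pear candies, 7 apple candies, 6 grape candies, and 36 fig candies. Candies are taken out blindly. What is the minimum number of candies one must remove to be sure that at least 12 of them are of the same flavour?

An adversary could hand out at most 11 candies per flavour (5 flavours run out sooner): 10 + 11 + 11 + 7 + 11 + 9 + 11 + 7 + 6 + 11 = 94 candies and still no flavour has 12.
One more candy lands in a flavour already at 11, so 95 draws are enough and 94 are not.

95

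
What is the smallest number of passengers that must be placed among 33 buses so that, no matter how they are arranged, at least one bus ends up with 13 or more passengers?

397

With 396 passengers one could put exactly 12 in each of the 33 buses, and no bus would reach 13.
By pigeonhole, one more passenger must land in a bus that already has 12, giving it 13.
So 33 × 12 + 1 = 397 passengers are required.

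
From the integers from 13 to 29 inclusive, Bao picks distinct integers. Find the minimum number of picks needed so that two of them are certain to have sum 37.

Two chosen integers sum to 37 exactly when both halves of some pair {x, 37−x} with 13 ≤ x ≤ 37−x ≤ 24 are chosen — 6 such pairs.
The remaining 5 elements (those with no distinct partner in range) can never complete a 37-sum, so the worst case takes all of them and one from each pair: 5 + 6 = 11.
By pigeonhole, the 12th integer has to be the second member of some pair, so 11 + 1 = 12.

12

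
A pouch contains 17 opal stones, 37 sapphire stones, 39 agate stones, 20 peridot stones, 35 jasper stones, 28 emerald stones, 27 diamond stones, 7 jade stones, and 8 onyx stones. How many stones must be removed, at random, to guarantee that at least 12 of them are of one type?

An adversary could hand out at most 11 stones per type (jade, onyx run out sooner): 11 + 11 + 11 + 11 + 11 + 11 + 11 + 7 + 8 = 92 stones and still no type has 12.
One more stone lands in a type already at 11, so 93 draws are enough and 92 are not.

93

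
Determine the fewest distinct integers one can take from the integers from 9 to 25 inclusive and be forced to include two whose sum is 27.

Two chosen integers sum to 27 exactly when both halves of some pair {x, 27−x} with 9 ≤ x ≤ 27−x ≤ 18 are chosen — 5 such pairs.
The remaining 7 elements (those with no distinct partner in range) can never complete a 27-sum, so the worst case takes all of them and one from each pair: 7 + 5 = 12.
Pigeonhole: the 13th integer has to be the second member of some pair, so 12 + 1 = 13.

13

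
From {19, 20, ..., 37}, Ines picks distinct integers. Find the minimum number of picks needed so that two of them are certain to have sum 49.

Two chosen integers sum to 49 exactly when both halves of some pair {x, 49−x} with 19 ≤ x ≤ 49−x ≤ 30 are chosen — 6 such pairs.
The remaining 7 elements (those with no distinct partner in range) can never complete a 49-sum, so the worst case takes all of them and one from each pair: 7 + 6 = 13.
By pigeonhole, the 14th integer has to be the second member of some pair, so 13 + 1 = 14.

14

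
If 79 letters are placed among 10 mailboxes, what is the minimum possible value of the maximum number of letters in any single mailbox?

By pigeonhole, the 10 mailboxes are the holes and the 79 letters are the pigeons.
If every mailbox held at most 7 letters, the total would be at most 10 × 7 = 70, which is less than 79.
So some mailbox holds at least ⌈79/10⌉ = 8 letters.

8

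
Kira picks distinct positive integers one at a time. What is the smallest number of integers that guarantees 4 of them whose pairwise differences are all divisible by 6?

19

Integers whose pairwise differences are multiples of 6 are exactly those sharing a remainder mod 6. Pigeonhole: the 6 residue classes mod 6 are the pigeonholes.
With 18 integers one could put 3 in each residue class and have no class reach 4.
The 19th integer pushes some class to 4, so 6·3 + 1 = 19.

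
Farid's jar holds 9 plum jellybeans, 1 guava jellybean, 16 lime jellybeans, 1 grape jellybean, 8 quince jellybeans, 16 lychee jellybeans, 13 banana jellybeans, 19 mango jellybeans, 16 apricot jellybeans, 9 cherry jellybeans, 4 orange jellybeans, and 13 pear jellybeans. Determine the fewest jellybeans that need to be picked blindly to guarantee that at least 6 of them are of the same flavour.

52

An adversary could hand out at most 5 jellybeans per flavour (guava, grape, orange run out sooner): 5 + 1 + 5 + 1 + 5 + 5 + 5 + 5 + 5 + 5 + 4 + 5 = 51 jellybeans and still no flavour has 6.
By pigeonhole, one more jellybean lands in a flavour already at 5, so 52 draws are enough and 51 are not.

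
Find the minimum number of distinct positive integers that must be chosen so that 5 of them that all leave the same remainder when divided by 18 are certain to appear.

The 18 residue classes mod 18 are the pigeonholes.
With 72 integers one could put 4 in each residue class and have no class reach 5.
The 73rd integer pushes some class to 5, so 18·4 + 1 = 73.

73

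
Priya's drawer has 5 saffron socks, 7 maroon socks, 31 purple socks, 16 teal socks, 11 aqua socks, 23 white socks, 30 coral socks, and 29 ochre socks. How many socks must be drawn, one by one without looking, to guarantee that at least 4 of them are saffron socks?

151

In the worst case for collecting saffron socks, every non-saffron sock comes out first.
There are 7 + 31 + 16 + 11 + 23 + 30 + 29 = 147 non-saffron socks altogether.
After those, each further sock must be saffron, so 147 + 4 = 151 draws guarantee 4 saffron socks.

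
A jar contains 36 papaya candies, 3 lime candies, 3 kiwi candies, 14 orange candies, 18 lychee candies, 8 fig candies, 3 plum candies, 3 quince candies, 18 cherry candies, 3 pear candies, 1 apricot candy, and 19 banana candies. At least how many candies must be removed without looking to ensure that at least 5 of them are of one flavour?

41

Put each drawn candy into a box by flavour. The largest draw with every box below 5 takes min(count, 4) from each flavour; flavours with fewer than 4 contribute all they have.
Σ min(cᵢ, 4) = 4 + 3 + 3 + 4 + 4 + 4 + 3 + 3 + 4 + 3 + 1 + 4 = 40.
Draw number 40 + 1 = 41 must push one box to 5.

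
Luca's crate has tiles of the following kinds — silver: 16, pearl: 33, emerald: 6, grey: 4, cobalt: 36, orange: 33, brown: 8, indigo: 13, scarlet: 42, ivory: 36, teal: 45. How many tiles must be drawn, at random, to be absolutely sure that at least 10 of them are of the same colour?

91

The 11 colours are the holes; the tiles drawn are the pigeons.
To avoid 10 of any one colour, the worst case takes at most 9 of each colour, or every tile of a colour that has fewer than 9.
That gives 9 + 9 + 6 + 4 + 9 + 9 + 8 + 9 + 9 + 9 + 9 = 90 tiles with no colour reaching 10.
The next tile forces some colour to 10, so 90 + 1 = 91.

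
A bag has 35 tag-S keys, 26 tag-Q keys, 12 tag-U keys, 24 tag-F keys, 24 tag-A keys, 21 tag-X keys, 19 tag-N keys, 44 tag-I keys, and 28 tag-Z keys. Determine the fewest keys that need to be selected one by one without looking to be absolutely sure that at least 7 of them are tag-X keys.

In the worst case for collecting tag-X keys, every non-tag-X key comes out first.
There are 35 + 26 + 12 + 24 + 24 + 19 + 44 + 28 = 212 non-tag-X keys altogether.
After those, each further key must be tag-X, so 212 + 7 = 219 draws guarantee 7 tag-X keys.

219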